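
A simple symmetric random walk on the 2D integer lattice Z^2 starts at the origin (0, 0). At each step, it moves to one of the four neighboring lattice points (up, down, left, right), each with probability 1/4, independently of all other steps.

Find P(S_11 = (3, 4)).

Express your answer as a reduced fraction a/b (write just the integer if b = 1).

Let h be the number of horizontal steps (so 11-h are vertical). To end at (3,4) need (h+3)/2 right-steps and ((11-h)+4)/2 up-steps.
Sum over h with 3 ≤ h ≤ 7, h ≡ 1 (mod 2), 11-h ≡ 0 (mod 2):
h=3: C(11,3)·C(3,3)·C(8,6) = 165·1·28 = 4620
h=5: C(11,5)·C(5,4)·C(6,5) = 462·5·6 = 13860
h=7: C(11,7)·C(7,5)·C(4,4) = 330·21·1 = 6930
Total favorable: 25410
Total paths: 4^11 = 4194304
P = 25410/4194304 = 12705/2097152

Answer: 12705/2097152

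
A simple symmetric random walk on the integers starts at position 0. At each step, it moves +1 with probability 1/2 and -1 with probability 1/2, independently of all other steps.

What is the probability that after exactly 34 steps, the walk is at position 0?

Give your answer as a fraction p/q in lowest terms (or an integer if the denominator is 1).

Answer: 583401555/4294967296

Derivation:
To return to 0 after 34 steps: need exactly 17 steps of +1 and 17 of -1.
Favorable paths: C(34,17) = 2333606220
Total paths: 2^34 = 17179869184
P = 2333606220/17179869184 = 583401555/4294967296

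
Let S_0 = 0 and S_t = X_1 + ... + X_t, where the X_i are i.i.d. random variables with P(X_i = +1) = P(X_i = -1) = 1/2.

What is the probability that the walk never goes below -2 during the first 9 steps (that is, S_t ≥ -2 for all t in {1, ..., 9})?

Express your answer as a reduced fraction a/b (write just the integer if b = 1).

Answer: 21/32

Derivation:
Let f(t,s) = #length-t paths at position s with S_1..S_t all ≥ -2.
f(t,s) = f(t-1,s-1) + f(t-1,s+1) for s ≥ -2; f(t,s) = 0 for s < -2.
t=0: f(0,0)=1
t=1: f(1,-1)=1 f(1,1)=1
t=2: f(2,-2)=1 f(2,0)=2 f(2,2)=1
t=3: f(3,-1)=3 f(3,1)=3 f(3,3)=1
t=4: f(4,-2)=3 f(4,0)=6 f(4,2)=4 f(4,4)=1
t=5: f(5,-1)=9 f(5,1)=10 f(5,3)=5 f(5,5)=1
t=6: f(6,-2)=9 f(6,0)=19 f(6,2)=15 f(6,4)=6 f(6,6)=1
t=7: f(7,-1)=28 f(7,1)=34 f(7,3)=21 f(7,5)=7 f(7,7)=1
t=8: f(8,-2)=28 f(8,0)=62 f(8,2)=55 f(8,4)=28 f(8,6)=8 f(8,8)=1
t=9: f(9,-1)=90 f(9,1)=117 f(9,3)=83 f(9,5)=36 f(9,7)=9 f(9,9)=1
Σ_s f(9,s) = 336
P = 336/512 = 21/32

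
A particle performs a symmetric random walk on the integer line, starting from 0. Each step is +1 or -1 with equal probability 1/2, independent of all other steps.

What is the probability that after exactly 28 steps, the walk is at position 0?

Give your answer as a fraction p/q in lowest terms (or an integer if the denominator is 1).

Answer: 5014575/33554432

Derivation:
To return to 0 after 28 steps: need exactly 14 steps of +1 and 14 of -1.
Favorable paths: C(28,14) = 40116600
Total paths: 2^28 = 268435456
P = 40116600/268435456 = 5014575/33554432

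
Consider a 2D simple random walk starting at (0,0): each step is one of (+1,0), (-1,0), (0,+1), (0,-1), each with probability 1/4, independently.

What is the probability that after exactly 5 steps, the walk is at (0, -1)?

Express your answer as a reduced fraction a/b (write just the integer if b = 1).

Let h be the number of horizontal steps (so 5-h are vertical). To end at (0,-1) need (h+0)/2 right-steps and ((5-h)-1)/2 up-steps.
Sum over h with 0 ≤ h ≤ 4, h ≡ 0 (mod 2), 5-h ≡ 1 (mod 2):
h=0: C(5,0)·C(0,0)·C(5,2) = 1·1·10 = 10
h=2: C(5,2)·C(2,1)·C(3,1) = 10·2·3 = 60
h=4: C(5,4)·C(4,2)·C(1,0) = 5·6·1 = 30
Total favorable: 100
Total paths: 4^5 = 1024
P = 100/1024 = 25/256

Answer: 25/256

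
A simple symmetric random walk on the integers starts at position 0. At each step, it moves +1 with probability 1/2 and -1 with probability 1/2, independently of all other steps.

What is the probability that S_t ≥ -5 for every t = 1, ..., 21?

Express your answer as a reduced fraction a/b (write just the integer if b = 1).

Let f(t,s) = #length-t paths at position s with S_1..S_t all ≥ -5.
f(t,s) = f(t-1,s-1) + f(t-1,s+1) for s ≥ -5; f(t,s) = 0 for s < -5.
t=0: f(0,0)=1
t=1: f(1,-1)=1 f(1,1)=1
t=2: f(2,-2)=1 f(2,0)=2 f(2,2)=1
t=3: f(3,-3)=1 f(3,-1)=3 f(3,1)=3 f(3,3)=1
t=4: f(4,-4)=1 f(4,-2)=4 f(4,0)=6 f(4,2)=4 f(4,4)=1
t=5: f(5,-5)=1 f(5,-3)=5 f(5,-1)=10 f(5,1)=10 f(5,3)=5 f(5,5)=1
t=6: f(6,-4)=6 f(6,-2)=15 f(6,0)=20 f(6,2)=15 f(6,4)=6 f(6,6)=1
t=7: f(7,-5)=6 f(7,-3)=21 f(7,-1)=35 f(7,1)=35 f(7,3)=21 f(7,5)=7 f(7,7)=1
t=8: f(8,-4)=27 f(8,-2)=56 f(8,0)=70 f(8,2)=56 f(8,4)=28 f(8,6)=8 f(8,8)=1
t=9: f(9,-5)=27 f(9,-3)=83 f(9,-1)=126 f(9,1)=126 f(9,3)=84 f(9,5)=36 f(9,7)=9 f(9,9)=1
t=10: f(10,-4)=110 f(10,-2)=209 f(10,0)=252 f(10,2)=210 f(10,4)=120 f(10,6)=45 f(10,8)=10 f(10,10)=1
t=11: f(11,-5)=110 f(11,-3)=319 f(11,-1)=461 f(11,1)=462 f(11,3)=330 f(11,5)=165 f(11,7)=55 f(11,9)=11 f(11,11)=1
t=12: f(12,-4)=429 f(12,-2)=780 f(12,0)=923 f(12,2)=792 f(12,4)=495 f(12,6)=220 f(12,8)=66 f(12,10)=12 f(12,12)=1
t=13: f(13,-5)=429 f(13,-3)=1209 f(13,-1)=1703 f(13,1)=1715 f(13,3)=1287 f(13,5)=715 f(13,7)=286 f(13,9)=78 f(13,11)=13 f(13,13)=1
t=14: f(14,-4)=1638 f(14,-2)=2912 f(14,0)=3418 f(14,2)=3002 f(14,4)=2002 f(14,6)=1001 f(14,8)=364 f(14,10)=91 f(14,12)=14 f(14,14)=1
t=15: f(15,-5)=1638 f(15,-3)=4550 f(15,-1)=6330 f(15,1)=6420 f(15,3)=5004 f(15,5)=3003 f(15,7)=1365 f(15,9)=455 f(15,11)=105 f(15,13)=15 f(15,15)=1
t=16: f(16,-4)=6188 f(16,-2)=10880 f(16,0)=12750 f(16,2)=11424 f(16,4)=8007 f(16,6)=4368 f(16,8)=1820 f(16,10)=560 f(16,12)=120 f(16,14)=16 f(16,16)=1
t=17: f(17,-5)=6188 f(17,-3)=17068 f(17,-1)=23630 f(17,1)=24174 f(17,3)=19431 f(17,5)=12375 f(17,7)=6188 f(17,9)=2380 f(17,11)=680 f(17,13)=136 f(17,15)=17 f(17,17)=1
t=18: f(18,-4)=23256 f(18,-2)=40698 f(18,0)=47804 f(18,2)=43605 f(18,4)=31806 f(18,6)=18563 f(18,8)=8568 f(18,10)=3060 f(18,12)=816 f(18,14)=153 f(18,16)=18 f(18,18)=1
t=19: f(19,-5)=23256 f(19,-3)=63954 f(19,-1)=88502 f(19,1)=91409 f(19,3)=75411 f(19,5)=50369 f(19,7)=27131 f(19,9)=11628 f(19,11)=3876 f(19,13)=969 f(19,15)=171 f(19,17)=19 f(19,19)=1
t=20: f(20,-4)=87210 f(20,-2)=152456 f(20,0)=179911 f(20,2)=166820 f(20,4)=125780 f(20,6)=77500 f(20,8)=38759 f(20,10)=15504 f(20,12)=4845 f(20,14)=1140 f(20,16)=190 f(20,18)=20 f(20,20)=1
t=21: f(21,-5)=87210 f(21,-3)=239666 f(21,-1)=332367 f(21,1)=346731 f(21,3)=292600 f(21,5)=203280 f(21,7)=116259 f(21,9)=54263 f(21,11)=20349 f(21,13)=5985 f(21,15)=1330 f(21,17)=210 f(21,19)=21 f(21,21)=1
Σ_s f(21,s) = 1700272
P = 1700272/2097152 = 106267/131072

Answer: 106267/131072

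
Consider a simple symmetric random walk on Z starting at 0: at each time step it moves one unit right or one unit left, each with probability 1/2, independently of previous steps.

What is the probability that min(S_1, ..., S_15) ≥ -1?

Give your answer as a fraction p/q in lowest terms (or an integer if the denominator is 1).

Let f(t,s) = #length-t paths at position s with S_1..S_t all ≥ -1.
f(t,s) = f(t-1,s-1) + f(t-1,s+1) for s ≥ -1; f(t,s) = 0 for s < -1.
t=0: f(0,0)=1
t=1: f(1,-1)=1 f(1,1)=1
t=2: f(2,0)=2 f(2,2)=1
t=3: f(3,-1)=2 f(3,1)=3 f(3,3)=1
t=4: f(4,0)=5 f(4,2)=4 f(4,4)=1
t=5: f(5,-1)=5 f(5,1)=9 f(5,3)=5 f(5,5)=1
t=6: f(6,0)=14 f(6,2)=14 f(6,4)=6 f(6,6)=1
t=7: f(7,-1)=14 f(7,1)=28 f(7,3)=20 f(7,5)=7 f(7,7)=1
t=8: f(8,0)=42 f(8,2)=48 f(8,4)=27 f(8,6)=8 f(8,8)=1
t=9: f(9,-1)=42 f(9,1)=90 f(9,3)=75 f(9,5)=35 f(9,7)=9 f(9,9)=1
t=10: f(10,0)=132 f(10,2)=165 f(10,4)=110 f(10,6)=44 f(10,8)=10 f(10,10)=1
t=11: f(11,-1)=132 f(11,1)=297 f(11,3)=275 f(11,5)=154 f(11,7)=54 f(11,9)=11 f(11,11)=1
t=12: f(12,0)=429 f(12,2)=572 f(12,4)=429 f(12,6)=208 f(12,8)=65 f(12,10)=12 f(12,12)=1
t=13: f(13,-1)=429 f(13,1)=1001 f(13,3)=1001 f(13,5)=637 f(13,7)=273 f(13,9)=77 f(13,11)=13 f(13,13)=1
t=14: f(14,0)=1430 f(14,2)=2002 f(14,4)=1638 f(14,6)=910 f(14,8)=350 f(14,10)=90 f(14,12)=14 f(14,14)=1
t=15: f(15,-1)=1430 f(15,1)=3432 f(15,3)=3640 f(15,5)=2548 f(15,7)=1260 f(15,9)=440 f(15,11)=104 f(15,13)=15 f(15,15)=1
Σ_s f(15,s) = 12870
P = 12870/32768 = 6435/16384

Answer: 6435/16384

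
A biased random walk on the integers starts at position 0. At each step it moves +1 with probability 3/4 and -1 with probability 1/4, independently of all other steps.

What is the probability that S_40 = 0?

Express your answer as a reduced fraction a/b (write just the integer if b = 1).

To be at 0 after 40 steps: need exactly 20 steps of +1 and 20 of -1.
Number of such sequences: C(40,20) = 137846528820
Each has probability (3/4)^20 · (1/4)^20 = 3486784401/1208925819614629174706176
P = 137846528820 · 3486784401/1208925819614629174706176 = 120160281605393234205/302231454903657293676544

Answer: 120160281605393234205/302231454903657293676544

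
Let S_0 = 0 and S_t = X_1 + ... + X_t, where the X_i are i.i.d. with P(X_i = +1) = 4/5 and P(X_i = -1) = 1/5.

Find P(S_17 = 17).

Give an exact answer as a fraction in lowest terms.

To reach position 17 after 17 steps: need 17 steps of +1 and 0 steps of -1.
Number of such sequences: C(17,17) = 1
Each has probability (4/5)^17 · (1/5)^0 = 17179869184/762939453125
P = 1 · 17179869184/762939453125 = 17179869184/762939453125

Answer: 17179869184/762939453125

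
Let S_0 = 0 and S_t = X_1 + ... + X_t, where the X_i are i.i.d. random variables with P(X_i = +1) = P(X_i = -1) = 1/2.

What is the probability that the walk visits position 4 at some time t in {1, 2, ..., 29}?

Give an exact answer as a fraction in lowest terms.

Answer: 123012781/268435456

Derivation:
Count via complement. Let g(t,s) = #length-t paths at position s with S_1..S_t all ≠ 4.
g(t,s) = g(t-1,s-1) + g(t-1,s+1) for s ≠ 4; g(t,4) = 0.
t=0: g(0,0)=1
t=1: g(1,-1)=1 g(1,1)=1
t=2: g(2,-2)=1 g(2,0)=2 g(2,2)=1
t=3: g(3,-3)=1 g(3,-1)=3 g(3,1)=3 g(3,3)=1
t=4: g(4,-4)=1 g(4,-2)=4 g(4,0)=6 g(4,2)=4
t=5: g(5,-5)=1 g(5,-3)=5 g(5,-1)=10 g(5,1)=10 g(5,3)=4
t=6: g(6,-6)=1 g(6,-4)=6 g(6,-2)=15 g(6,0)=20 g(6,2)=14
t=7: g(7,-7)=1 g(7,-5)=7 g(7,-3)=21 g(7,-1)=35 g(7,1)=34 g(7,3)=14
t=8: g(8,-8)=1 g(8,-6)=8 g(8,-4)=28 g(8,-2)=56 g(8,0)=69 g(8,2)=48
t=9: g(9,-9)=1 g(9,-7)=9 g(9,-5)=36 g(9,-3)=84 g(9,-1)=125 g(9,1)=117 g(9,3)=48
t=10: g(10,-10)=1 g(10,-8)=10 g(10,-6)=45 g(10,-4)=120 g(10,-2)=209 g(10,0)=242 g(10,2)=165
t=11: g(11,-11)=1 g(11,-9)=11 g(11,-7)=55 g(11,-5)=165 g(11,-3)=329 g(11,-1)=451 g(11,1)=407 g(11,3)=165
t=12: g(12,-12)=1 g(12,-10)=12 g(12,-8)=66 g(12,-6)=220 g(12,-4)=494 g(12,-2)=780 g(12,0)=858 g(12,2)=572
t=13: g(13,-13)=1 g(13,-11)=13 g(13,-9)=78 g(13,-7)=286 g(13,-5)=714 g(13,-3)=1274 g(13,-1)=1638 g(13,1)=1430 g(13,3)=572
t=14: g(14,-14)=1 g(14,-12)=14 g(14,-10)=91 g(14,-8)=364 g(14,-6)=1000 g(14,-4)=1988 g(14,-2)=2912 g(14,0)=3068 g(14,2)=2002
t=15: g(15,-15)=1 g(15,-13)=15 g(15,-11)=105 g(15,-9)=455 g(15,-7)=1364 g(15,-5)=2988 g(15,-3)=4900 g(15,-1)=5980 g(15,1)=5070 g(15,3)=2002
t=16: g(16,-16)=1 g(16,-14)=16 g(16,-12)=120 g(16,-10)=560 g(16,-8)=1819 g(16,-6)=4352 g(16,-4)=7888 g(16,-2)=10880 g(16,0)=11050 g(16,2)=7072
t=17: g(17,-17)=1 g(17,-15)=17 g(17,-13)=136 g(17,-11)=680 g(17,-9)=2379 g(17,-7)=6171 g(17,-5)=12240 g(17,-3)=18768 g(17,-1)=21930 g(17,1)=18122 g(17,3)=7072
t=18: g(18,-18)=1 g(18,-16)=18 g(18,-14)=153 g(18,-12)=816 g(18,-10)=3059 g(18,-8)=8550 g(18,-6)=18411 g(18,-4)=31008 g(18,-2)=40698 g(18,0)=40052 g(18,2)=25194
t=19: g(19,-19)=1 g(19,-17)=19 g(19,-15)=171 g(19,-13)=969 g(19,-11)=3875 g(19,-9)=11609 g(19,-7)=26961 g(19,-5)=49419 g(19,-3)=71706 g(19,-1)=80750 g(19,1)=65246 g(19,3)=25194
t=20: g(20,-20)=1 g(20,-18)=20 g(20,-16)=190 g(20,-14)=1140 g(20,-12)=4844 g(20,-10)=15484 g(20,-8)=38570 g(20,-6)=76380 g(20,-4)=121125 g(20,-2)=152456 g(20,0)=145996 g(20,2)=90440
t=21: g(21,-21)=1 g(21,-19)=21 g(21,-17)=210 g(21,-15)=1330 g(21,-13)=5984 g(21,-11)=20328 g(21,-9)=54054 g(21,-7)=114950 g(21,-5)=197505 g(21,-3)=273581 g(21,-1)=298452 g(21,1)=236436 g(21,3)=90440
t=22: g(22,-22)=1 g(22,-20)=22 g(22,-18)=231 g(22,-16)=1540 g(22,-14)=7314 g(22,-12)=26312 g(22,-10)=74382 g(22,-8)=169004 g(22,-6)=312455 g(22,-4)=471086 g(22,-2)=572033 g(22,0)=534888 g(22,2)=326876
t=23: g(23,-23)=1 g(23,-21)=23 g(23,-19)=253 g(23,-17)=1771 g(23,-15)=8854 g(23,-13)=33626 g(23,-11)=100694 g(23,-9)=243386 g(23,-7)=481459 g(23,-5)=783541 g(23,-3)=1043119 g(23,-1)=1106921 g(23,1)=861764 g(23,3)=326876
t=24: g(24,-24)=1 g(24,-22)=24 g(24,-20)=276 g(24,-18)=2024 g(24,-16)=10625 g(24,-14)=42480 g(24,-12)=134320 g(24,-10)=344080 g(24,-8)=724845 g(24,-6)=1265000 g(24,-4)=1826660 g(24,-2)=2150040 g(24,0)=1968685 g(24,2)=1188640
t=25: g(25,-25)=1 g(25,-23)=25 g(25,-21)=300 g(25,-19)=2300 g(25,-17)=12649 g(25,-15)=53105 g(25,-13)=176800 g(25,-11)=478400 g(25,-9)=1068925 g(25,-7)=1989845 g(25,-5)=3091660 g(25,-3)=3976700 g(25,-1)=4118725 g(25,1)=3157325 g(25,3)=1188640
t=26: g(26,-26)=1 g(26,-24)=26 g(26,-22)=325 g(26,-20)=2600 g(26,-18)=14949 g(26,-16)=65754 g(26,-14)=229905 g(26,-12)=655200 g(26,-10)=1547325 g(26,-8)=3058770 g(26,-6)=5081505 g(26,-4)=7068360 g(26,-2)=8095425 g(26,0)=7276050 g(26,2)=4345965
t=27: g(27,-27)=1 g(27,-25)=27 g(27,-23)=351 g(27,-21)=2925 g(27,-19)=17549 g(27,-17)=80703 g(27,-15)=295659 g(27,-13)=885105 g(27,-11)=2202525 g(27,-9)=4606095 g(27,-7)=8140275 g(27,-5)=12149865 g(27,-3)=15163785 g(27,-1)=15371475 g(27,1)=11622015 g(27,3)=4345965
t=28: g(28,-28)=1 g(28,-26)=28 g(28,-24)=378 g(28,-22)=3276 g(28,-20)=20474 g(28,-18)=98252 g(28,-16)=376362 g(28,-14)=1180764 g(28,-12)=3087630 g(28,-10)=6808620 g(28,-8)=12746370 g(28,-6)=20290140 g(28,-4)=27313650 g(28,-2)=30535260 g(28,0)=26993490 g(28,2)=15967980
t=29: g(29,-29)=1 g(29,-27)=29 g(29,-25)=406 g(29,-23)=3654 g(29,-21)=23750 g(29,-19)=118726 g(29,-17)=474614 g(29,-15)=1557126 g(29,-13)=4268394 g(29,-11)=9896250 g(29,-9)=19554990 g(29,-7)=33036510 g(29,-5)=47603790 g(29,-3)=57848910 g(29,-1)=57528750 g(29,1)=42961470 g(29,3)=15967980
Paths never hitting 4: Σ_s g(29,s) = 290845350
Paths hitting 4: 2^29 - 290845350 = 246025562
P = 246025562/536870912 = 123012781/268435456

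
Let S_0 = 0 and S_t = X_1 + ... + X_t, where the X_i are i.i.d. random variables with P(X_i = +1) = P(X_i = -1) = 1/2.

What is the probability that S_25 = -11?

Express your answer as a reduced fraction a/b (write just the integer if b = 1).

To reach position -11 after 25 steps: need 7 steps of +1 and 18 of -1.
Favorable paths: C(25,7) = 480700
Total paths: 2^25 = 33554432
P = 480700/33554432 = 120175/8388608

Answer: 120175/8388608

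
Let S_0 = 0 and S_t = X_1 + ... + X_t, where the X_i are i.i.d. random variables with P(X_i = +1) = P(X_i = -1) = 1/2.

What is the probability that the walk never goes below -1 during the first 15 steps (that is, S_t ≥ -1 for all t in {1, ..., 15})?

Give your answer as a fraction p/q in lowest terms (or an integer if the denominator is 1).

Let f(t,s) = #length-t paths at position s with S_1..S_t all ≥ -1.
f(t,s) = f(t-1,s-1) + f(t-1,s+1) for s ≥ -1; f(t,s) = 0 for s < -1.
t=0: f(0,0)=1
t=1: f(1,-1)=1 f(1,1)=1
t=2: f(2,0)=2 f(2,2)=1
t=3: f(3,-1)=2 f(3,1)=3 f(3,3)=1
t=4: f(4,0)=5 f(4,2)=4 f(4,4)=1
t=5: f(5,-1)=5 f(5,1)=9 f(5,3)=5 f(5,5)=1
t=6: f(6,0)=14 f(6,2)=14 f(6,4)=6 f(6,6)=1
t=7: f(7,-1)=14 f(7,1)=28 f(7,3)=20 f(7,5)=7 f(7,7)=1
t=8: f(8,0)=42 f(8,2)=48 f(8,4)=27 f(8,6)=8 f(8,8)=1
t=9: f(9,-1)=42 f(9,1)=90 f(9,3)=75 f(9,5)=35 f(9,7)=9 f(9,9)=1
t=10: f(10,0)=132 f(10,2)=165 f(10,4)=110 f(10,6)=44 f(10,8)=10 f(10,10)=1
t=11: f(11,-1)=132 f(11,1)=297 f(11,3)=275 f(11,5)=154 f(11,7)=54 f(11,9)=11 f(11,11)=1
t=12: f(12,0)=429 f(12,2)=572 f(12,4)=429 f(12,6)=208 f(12,8)=65 f(12,10)=12 f(12,12)=1
t=13: f(13,-1)=429 f(13,1)=1001 f(13,3)=1001 f(13,5)=637 f(13,7)=273 f(13,9)=77 f(13,11)=13 f(13,13)=1
t=14: f(14,0)=1430 f(14,2)=2002 f(14,4)=1638 f(14,6)=910 f(14,8)=350 f(14,10)=90 f(14,12)=14 f(14,14)=1
t=15: f(15,-1)=1430 f(15,1)=3432 f(15,3)=3640 f(15,5)=2548 f(15,7)=1260 f(15,9)=440 f(15,11)=104 f(15,13)=15 f(15,15)=1
Σ_s f(15,s) = 12870
P = 12870/32768 = 6435/16384

Answer: 6435/16384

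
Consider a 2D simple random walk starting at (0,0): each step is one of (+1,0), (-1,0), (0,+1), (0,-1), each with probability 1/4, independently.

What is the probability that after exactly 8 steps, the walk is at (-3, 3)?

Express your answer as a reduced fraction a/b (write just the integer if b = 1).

Let h be the number of horizontal steps (so 8-h are vertical). To end at (-3,3) need (h-3)/2 right-steps and ((8-h)+3)/2 up-steps.
Sum over h with 3 ≤ h ≤ 5, h ≡ 1 (mod 2), 8-h ≡ 1 (mod 2):
h=3: C(8,3)·C(3,0)·C(5,4) = 56·1·5 = 280
h=5: C(8,5)·C(5,1)·C(3,3) = 56·5·1 = 280
Total favorable: 560
Total paths: 4^8 = 65536
P = 560/65536 = 35/4096

Answer: 35/4096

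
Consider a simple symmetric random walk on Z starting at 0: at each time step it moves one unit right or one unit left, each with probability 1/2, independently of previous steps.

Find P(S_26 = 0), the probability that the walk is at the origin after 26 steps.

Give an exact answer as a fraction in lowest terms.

To return to 0 after 26 steps: need exactly 13 steps of +1 and 13 of -1.
Favorable paths: C(26,13) = 10400600
Total paths: 2^26 = 67108864
P = 10400600/67108864 = 1300075/8388608

Answer: 1300075/8388608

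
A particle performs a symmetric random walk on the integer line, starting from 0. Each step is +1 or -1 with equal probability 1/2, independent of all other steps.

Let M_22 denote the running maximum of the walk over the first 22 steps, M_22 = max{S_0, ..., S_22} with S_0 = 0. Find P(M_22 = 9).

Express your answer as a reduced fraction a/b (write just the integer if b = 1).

Let M_22 = max(S_0,...,S_22). Use the reflection principle: for j ≥ 1, #{paths with M_22 ≥ j} = #{S_22 ≥ j} + #{S_22 ≥ j+1}.
By reflection, #{M_22 ≥ 9} = #{S_22 ≥ 9} + #{S_22 ≥ 10} = 110056 + 110056 = 220112.
#{M_22 ≥ 10} = #{S_22 ≥ 10} + #{S_22 ≥ 11} = 110056 + 35443 = 145499.
#{M_22 = 9} = 220112 - 145499 = 74613.
P(M_22 = 9) = 74613/4194304 = 74613/4194304

Answer: 74613/4194304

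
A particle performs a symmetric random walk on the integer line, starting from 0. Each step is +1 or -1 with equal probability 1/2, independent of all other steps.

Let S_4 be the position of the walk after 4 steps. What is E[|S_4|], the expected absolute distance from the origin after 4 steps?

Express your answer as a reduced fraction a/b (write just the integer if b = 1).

S_4 takes values m ≡ 0 (mod 2) with |m| ≤ 4; P(S_4=m) = C(4,(4+m)/2)/2^4.
Total paths: 2^4 = 16
Distribution: P(S=-4)=1/16, P(S=-2)=4/16, P(S=0)=6/16, P(S=2)=4/16, P(S=4)=1/16
E[|S_4|] = Σ_m |m|·P(S_4=m) = 24/16 = 3/2

Answer: 3/2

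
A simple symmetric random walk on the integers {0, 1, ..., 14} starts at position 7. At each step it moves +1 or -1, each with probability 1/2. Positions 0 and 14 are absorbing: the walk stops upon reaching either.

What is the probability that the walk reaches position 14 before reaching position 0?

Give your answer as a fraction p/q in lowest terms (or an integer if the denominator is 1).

Answer: 1/2

Derivation:
Symmetric walk (p = 1/2): the harmonic-function argument gives P(hit 14 before 0 | start at 7) = a/N.
P = 7/14 = 1/2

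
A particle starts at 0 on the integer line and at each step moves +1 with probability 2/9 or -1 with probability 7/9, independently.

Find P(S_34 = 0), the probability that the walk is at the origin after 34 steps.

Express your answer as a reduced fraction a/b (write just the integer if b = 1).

Answer: 2635362829027553155615293440/10301051460877537453973547267843

Derivation:
To be at 0 after 34 steps: need exactly 17 steps of +1 and 17 of -1.
Number of such sequences: C(34,17) = 2333606220
Each has probability (2/9)^17 · (7/9)^17 = 30491346729331195904/278128389443693511257285776231761
P = 2333606220 · 30491346729331195904/278128389443693511257285776231761 = 2635362829027553155615293440/10301051460877537453973547267843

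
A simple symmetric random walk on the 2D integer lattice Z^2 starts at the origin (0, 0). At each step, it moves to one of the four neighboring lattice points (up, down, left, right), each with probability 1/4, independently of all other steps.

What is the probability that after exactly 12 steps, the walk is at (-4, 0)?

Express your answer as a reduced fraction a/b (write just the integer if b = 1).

Answer: 245025/16777216

Derivation:
Let h be the number of horizontal steps (so 12-h are vertical). To end at (-4,0) need (h-4)/2 right-steps and ((12-h)+0)/2 up-steps.
Sum over h with 4 ≤ h ≤ 12, h ≡ 0 (mod 2), 12-h ≡ 0 (mod 2):
h=4: C(12,4)·C(4,0)·C(8,4) = 495·1·70 = 34650
h=6: C(12,6)·C(6,1)·C(6,3) = 924·6·20 = 110880
h=8: C(12,8)·C(8,2)·C(4,2) = 495·28·6 = 83160
h=10: C(12,10)·C(10,3)·C(2,1) = 66·120·2 = 15840
h=12: C(12,12)·C(12,4)·C(0,0) = 1·495·1 = 495
Total favorable: 245025
Total paths: 4^12 = 16777216
P = 245025/16777216 = 245025/16777216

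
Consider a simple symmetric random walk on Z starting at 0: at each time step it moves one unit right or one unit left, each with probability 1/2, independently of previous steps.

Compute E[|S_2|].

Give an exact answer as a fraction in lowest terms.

Answer: 1

Derivation:
S_2 takes values m ≡ 0 (mod 2) with |m| ≤ 2; P(S_2=m) = C(2,(2+m)/2)/2^2.
Total paths: 2^2 = 4
Distribution: P(S=-2)=1/4, P(S=0)=2/4, P(S=2)=1/4
E[|S_2|] = Σ_m |m|·P(S_2=m) = 4/4 = 1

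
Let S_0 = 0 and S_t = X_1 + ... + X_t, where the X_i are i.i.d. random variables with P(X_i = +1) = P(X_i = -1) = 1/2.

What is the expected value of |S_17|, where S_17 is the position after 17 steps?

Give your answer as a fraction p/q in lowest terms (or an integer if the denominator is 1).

Answer: 109395/32768

Derivation:
S_17 takes values m ≡ 1 (mod 2) with |m| ≤ 17; P(S_17=m) = C(17,(17+m)/2)/2^17.
Total paths: 2^17 = 131072
Distribution: P(S=-17)=1/131072, P(S=-15)=17/131072, P(S=-13)=136/131072, P(S=-11)=680/131072, P(S=-9)=2380/131072, P(S=-7)=6188/131072, P(S=-5)=12376/131072, P(S=-3)=19448/131072, P(S=-1)=24310/131072, P(S=1)=24310/131072, P(S=3)=19448/131072, P(S=5)=12376/131072, P(S=7)=6188/131072, P(S=9)=2380/131072, P(S=11)=680/131072, P(S=13)=136/131072, P(S=15)=17/131072, P(S=17)=1/131072
E[|S_17|] = Σ_m |m|·P(S_17=m) = 437580/131072 = 109395/32768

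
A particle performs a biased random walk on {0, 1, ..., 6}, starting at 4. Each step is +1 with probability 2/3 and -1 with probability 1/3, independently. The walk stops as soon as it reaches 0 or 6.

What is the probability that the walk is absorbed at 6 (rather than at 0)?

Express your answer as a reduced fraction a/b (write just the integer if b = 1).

Biased walk: p = 2/3, q = 1/3, r = q/p = 1/2
Gambler's ruin: P(hit 6 before 0 | start at 4) = (1 - r^a)/(1 - r^N)
r^4 = 1/16; r^6 = 1/64
P = (1 - 1/16) / (1 - 1/64) = 15/16 / 63/64 = 20/21

Answer: 20/21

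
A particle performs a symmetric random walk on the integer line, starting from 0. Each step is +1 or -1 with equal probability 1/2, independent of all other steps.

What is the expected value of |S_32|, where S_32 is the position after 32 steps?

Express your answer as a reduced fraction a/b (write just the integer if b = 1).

Answer: 300540195/67108864

Derivation:
S_32 takes values m ≡ 0 (mod 2) with |m| ≤ 32; P(S_32=m) = C(32,(32+m)/2)/2^32.
Total paths: 2^32 = 4294967296
Distribution: P(S=-32)=1/4294967296, P(S=-30)=32/4294967296, P(S=-28)=496/4294967296, P(S=-26)=4960/4294967296, P(S=-24)=35960/4294967296, P(S=-22)=201376/4294967296, P(S=-20)=906192/4294967296, P(S=-18)=3365856/4294967296, P(S=-16)=10518300/4294967296, P(S=-14)=28048800/4294967296, P(S=-12)=64512240/4294967296, P(S=-10)=129024480/4294967296, P(S=-8)=225792840/4294967296, P(S=-6)=347373600/4294967296, P(S=-4)=471435600/4294967296, P(S=-2)=565722720/4294967296, P(S=0)=601080390/4294967296, P(S=2)=565722720/4294967296, P(S=4)=471435600/4294967296, P(S=6)=347373600/4294967296, P(S=8)=225792840/4294967296, P(S=10)=129024480/4294967296, P(S=12)=64512240/4294967296, P(S=14)=28048800/4294967296, P(S=16)=10518300/4294967296, P(S=18)=3365856/4294967296, P(S=20)=906192/4294967296, P(S=22)=201376/4294967296, P(S=24)=35960/4294967296, P(S=26)=4960/4294967296, P(S=28)=496/4294967296, P(S=30)=32/4294967296, P(S=32)=1/4294967296
E[|S_32|] = Σ_m |m|·P(S_32=m) = 19234572480/4294967296 = 300540195/67108864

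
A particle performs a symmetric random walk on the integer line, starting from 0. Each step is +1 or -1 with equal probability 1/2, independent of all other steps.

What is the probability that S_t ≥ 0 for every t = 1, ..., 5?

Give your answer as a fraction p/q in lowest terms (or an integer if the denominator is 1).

Let f(t,s) = #length-t paths at position s with S_1..S_t all ≥ 0.
f(t,s) = f(t-1,s-1) + f(t-1,s+1) for s ≥ 0; f(t,s) = 0 for s < 0.
t=0: f(0,0)=1
t=1: f(1,1)=1
t=2: f(2,0)=1 f(2,2)=1
t=3: f(3,1)=2 f(3,3)=1
t=4: f(4,0)=2 f(4,2)=3 f(4,4)=1
t=5: f(5,1)=5 f(5,3)=4 f(5,5)=1
Σ_s f(5,s) = 10
P = 10/32 = 5/16

Answer: 5/16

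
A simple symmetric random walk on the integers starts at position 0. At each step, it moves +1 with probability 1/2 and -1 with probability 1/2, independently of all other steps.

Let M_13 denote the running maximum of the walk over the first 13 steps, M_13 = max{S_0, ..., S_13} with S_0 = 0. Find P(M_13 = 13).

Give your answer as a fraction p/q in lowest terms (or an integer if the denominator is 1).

Let M_13 = max(S_0,...,S_13). Use the reflection principle: for j ≥ 1, #{paths with M_13 ≥ j} = #{S_13 ≥ j} + #{S_13 ≥ j+1}.
By reflection, #{M_13 ≥ 13} = #{S_13 ≥ 13} + #{S_13 ≥ 14} = 1 + 0 = 1.
#{M_13 ≥ 14} = #{S_13 ≥ 14} + #{S_13 ≥ 15} = 0 + 0 = 0.
#{M_13 = 13} = 1 - 0 = 1.
P(M_13 = 13) = 1/8192 = 1/8192

Answer: 1/8192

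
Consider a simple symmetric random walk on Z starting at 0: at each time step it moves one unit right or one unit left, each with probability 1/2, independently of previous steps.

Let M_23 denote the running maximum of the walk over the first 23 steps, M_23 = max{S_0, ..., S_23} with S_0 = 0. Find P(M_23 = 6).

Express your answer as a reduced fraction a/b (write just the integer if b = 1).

Let M_23 = max(S_0,...,S_23). Use the reflection principle: for j ≥ 1, #{paths with M_23 ≥ j} = #{S_23 ≥ j} + #{S_23 ≥ j+1}.
By reflection, #{M_23 ≥ 6} = #{S_23 ≥ 6} + #{S_23 ≥ 7} = 880970 + 880970 = 1761940.
#{M_23 ≥ 7} = #{S_23 ≥ 7} + #{S_23 ≥ 8} = 880970 + 390656 = 1271626.
#{M_23 = 6} = 1761940 - 1271626 = 490314.
P(M_23 = 6) = 490314/8388608 = 245157/4194304

Answer: 245157/4194304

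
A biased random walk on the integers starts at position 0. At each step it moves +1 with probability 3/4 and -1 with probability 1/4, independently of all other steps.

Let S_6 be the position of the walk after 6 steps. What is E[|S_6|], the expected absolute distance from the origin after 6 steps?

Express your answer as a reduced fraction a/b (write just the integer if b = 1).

S_6 takes values m ≡ 0 (mod 2) with |m| ≤ 6; P(S_6=m) = C(6,(6+m)/2) · (3/4)^((6+m)/2) · (1/4)^((6-m)/2).
Distribution: P(S=-6)=1/4096, P(S=-4)=9/2048, P(S=-2)=135/4096, P(S=0)=135/1024, P(S=2)=1215/4096, P(S=4)=729/2048, P(S=6)=729/4096
E[|S_6|] = Σ_m |m|·P(S_6=m) = 1623/512

Answer: 1623/512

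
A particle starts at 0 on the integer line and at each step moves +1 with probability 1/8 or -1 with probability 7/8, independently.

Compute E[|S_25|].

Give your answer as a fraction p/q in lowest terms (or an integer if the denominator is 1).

Answer: 22136099368115110057975/1180591620717411303424

Derivation:
S_25 takes values m ≡ 1 (mod 2) with |m| ≤ 25; P(S_25=m) = C(25,(25+m)/2) · (1/8)^((25+m)/2) · (7/8)^((25-m)/2).
Distribution: P(S=-25)=1341068619663964900807/37778931862957161709568, P(S=-23)=4789530784514160360025/37778931862957161709568, P(S=-21)=2052656050506068725725/9444732965739290427392, P(S=-19)=2248147102935218128175/9444732965739290427392, P(S=-17)=3532802590326771344275/18889465931478580854784, P(S=-15)=2119681554196062806565/18889465931478580854784, P(S=-13)=504686084332395906325/9444732965739290427392, P(S=-11)=195694604128888208575/9444732965739290427392, P(S=-9)=251607348165713411025/37778931862957161709568, P(S=-7)=67894046330430602975/37778931862957161709568, P(S=-5)=1939829895155160085/4722366482869645213696, P(S=-3)=377888940614641575/4722366482869645213696, P(S=-1)=125962980204880525/9444732965739290427392, P(S=1)=17994711457840075/9444732965739290427392, P(S=3)=1101717028031025/4722366482869645213696, P(S=5)=115417974365155/4722366482869645213696, P(S=7)=82441410260825/37778931862957161709568, P(S=9)=6235064641575/37778931862957161709568, P(S=11)=98969280025/9444732965739290427392, P(S=13)=5208909475/9444732965739290427392, P(S=15)=446477955/18889465931478580854784, P(S=17)=15186325/18889465931478580854784, P(S=19)=197225/9444732965739290427392, P(S=21)=3675/9444732965739290427392, P(S=23)=175/37778931862957161709568, P(S=25)=1/37778931862957161709568
E[|S_25|] = Σ_m |m|·P(S_25=m) = 22136099368115110057975/1180591620717411303424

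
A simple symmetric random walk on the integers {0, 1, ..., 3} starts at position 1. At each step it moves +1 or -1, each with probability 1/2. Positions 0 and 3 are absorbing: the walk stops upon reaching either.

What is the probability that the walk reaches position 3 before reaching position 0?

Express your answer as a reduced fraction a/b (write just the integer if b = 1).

Answer: 1/3

Derivation:
Symmetric walk (p = 1/2): the harmonic-function argument gives P(hit 3 before 0 | start at 1) = a/N.
P = 1/3 = 1/3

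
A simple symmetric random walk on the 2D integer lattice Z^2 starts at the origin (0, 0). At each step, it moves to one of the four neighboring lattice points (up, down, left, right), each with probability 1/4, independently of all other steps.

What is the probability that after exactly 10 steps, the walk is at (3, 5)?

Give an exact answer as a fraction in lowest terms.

Answer: 525/262144

Derivation:
Let h be the number of horizontal steps (so 10-h are vertical). To end at (3,5) need (h+3)/2 right-steps and ((10-h)+5)/2 up-steps.
Sum over h with 3 ≤ h ≤ 5, h ≡ 1 (mod 2), 10-h ≡ 1 (mod 2):
h=3: C(10,3)·C(3,3)·C(7,6) = 120·1·7 = 840
h=5: C(10,5)·C(5,4)·C(5,5) = 252·5·1 = 1260
Total favorable: 2100
Total paths: 4^10 = 1048576
P = 2100/1048576 = 525/262144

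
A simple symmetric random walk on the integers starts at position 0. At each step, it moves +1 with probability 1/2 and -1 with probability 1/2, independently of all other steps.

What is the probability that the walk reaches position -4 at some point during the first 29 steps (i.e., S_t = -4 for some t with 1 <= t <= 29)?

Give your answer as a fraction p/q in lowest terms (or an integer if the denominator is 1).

Count via complement. Let g(t,s) = #length-t paths at position s with S_1..S_t all ≠ -4.
g(t,s) = g(t-1,s-1) + g(t-1,s+1) for s ≠ -4; g(t,-4) = 0.
t=0: g(0,0)=1
t=1: g(1,-1)=1 g(1,1)=1
t=2: g(2,-2)=1 g(2,0)=2 g(2,2)=1
t=3: g(3,-3)=1 g(3,-1)=3 g(3,1)=3 g(3,3)=1
t=4: g(4,-2)=4 g(4,0)=6 g(4,2)=4 g(4,4)=1
t=5: g(5,-3)=4 g(5,-1)=10 g(5,1)=10 g(5,3)=5 g(5,5)=1
t=6: g(6,-2)=14 g(6,0)=20 g(6,2)=15 g(6,4)=6 g(6,6)=1
t=7: g(7,-3)=14 g(7,-1)=34 g(7,1)=35 g(7,3)=21 g(7,5)=7 g(7,7)=1
t=8: g(8,-2)=48 g(8,0)=69 g(8,2)=56 g(8,4)=28 g(8,6)=8 g(8,8)=1
t=9: g(9,-3)=48 g(9,-1)=117 g(9,1)=125 g(9,3)=84 g(9,5)=36 g(9,7)=9 g(9,9)=1
t=10: g(10,-2)=165 g(10,0)=242 g(10,2)=209 g(10,4)=120 g(10,6)=45 g(10,8)=10 g(10,10)=1
t=11: g(11,-3)=165 g(11,-1)=407 g(11,1)=451 g(11,3)=329 g(11,5)=165 g(11,7)=55 g(11,9)=11 g(11,11)=1
t=12: g(12,-2)=572 g(12,0)=858 g(12,2)=780 g(12,4)=494 g(12,6)=220 g(12,8)=66 g(12,10)=12 g(12,12)=1
t=13: g(13,-3)=572 g(13,-1)=1430 g(13,1)=1638 g(13,3)=1274 g(13,5)=714 g(13,7)=286 g(13,9)=78 g(13,11)=13 g(13,13)=1
t=14: g(14,-2)=2002 g(14,0)=3068 g(14,2)=2912 g(14,4)=1988 g(14,6)=1000 g(14,8)=364 g(14,10)=91 g(14,12)=14 g(14,14)=1
t=15: g(15,-3)=2002 g(15,-1)=5070 g(15,1)=5980 g(15,3)=4900 g(15,5)=2988 g(15,7)=1364 g(15,9)=455 g(15,11)=105 g(15,13)=15 g(15,15)=1
t=16: g(16,-2)=7072 g(16,0)=11050 g(16,2)=10880 g(16,4)=7888 g(16,6)=4352 g(16,8)=1819 g(16,10)=560 g(16,12)=120 g(16,14)=16 g(16,16)=1
t=17: g(17,-3)=7072 g(17,-1)=18122 g(17,1)=21930 g(17,3)=18768 g(17,5)=12240 g(17,7)=6171 g(17,9)=2379 g(17,11)=680 g(17,13)=136 g(17,15)=17 g(17,17)=1
t=18: g(18,-2)=25194 g(18,0)=40052 g(18,2)=40698 g(18,4)=31008 g(18,6)=18411 g(18,8)=8550 g(18,10)=3059 g(18,12)=816 g(18,14)=153 g(18,16)=18 g(18,18)=1
t=19: g(19,-3)=25194 g(19,-1)=65246 g(19,1)=80750 g(19,3)=71706 g(19,5)=49419 g(19,7)=26961 g(19,9)=11609 g(19,11)=3875 g(19,13)=969 g(19,15)=171 g(19,17)=19 g(19,19)=1
t=20: g(20,-2)=90440 g(20,0)=145996 g(20,2)=152456 g(20,4)=121125 g(20,6)=76380 g(20,8)=38570 g(20,10)=15484 g(20,12)=4844 g(20,14)=1140 g(20,16)=190 g(20,18)=20 g(20,20)=1
t=21: g(21,-3)=90440 g(21,-1)=236436 g(21,1)=298452 g(21,3)=273581 g(21,5)=197505 g(21,7)=114950 g(21,9)=54054 g(21,11)=20328 g(21,13)=5984 g(21,15)=1330 g(21,17)=210 g(21,19)=21 g(21,21)=1
t=22: g(22,-2)=326876 g(22,0)=534888 g(22,2)=572033 g(22,4)=471086 g(22,6)=312455 g(22,8)=169004 g(22,10)=74382 g(22,12)=26312 g(22,14)=7314 g(22,16)=1540 g(22,18)=231 g(22,20)=22 g(22,22)=1
t=23: g(23,-3)=326876 g(23,-1)=861764 g(23,1)=1106921 g(23,3)=1043119 g(23,5)=783541 g(23,7)=481459 g(23,9)=243386 g(23,11)=100694 g(23,13)=33626 g(23,15)=8854 g(23,17)=1771 g(23,19)=253 g(23,21)=23 g(23,23)=1
t=24: g(24,-2)=1188640 g(24,0)=1968685 g(24,2)=2150040 g(24,4)=1826660 g(24,6)=1265000 g(24,8)=724845 g(24,10)=344080 g(24,12)=134320 g(24,14)=42480 g(24,16)=10625 g(24,18)=2024 g(24,20)=276 g(24,22)=24 g(24,24)=1
t=25: g(25,-3)=1188640 g(25,-1)=3157325 g(25,1)=4118725 g(25,3)=3976700 g(25,5)=3091660 g(25,7)=1989845 g(25,9)=1068925 g(25,11)=478400 g(25,13)=176800 g(25,15)=53105 g(25,17)=12649 g(25,19)=2300 g(25,21)=300 g(25,23)=25 g(25,25)=1
t=26: g(26,-2)=4345965 g(26,0)=7276050 g(26,2)=8095425 g(26,4)=7068360 g(26,6)=5081505 g(26,8)=3058770 g(26,10)=1547325 g(26,12)=655200 g(26,14)=229905 g(26,16)=65754 g(26,18)=14949 g(26,20)=2600 g(26,22)=325 g(26,24)=26 g(26,26)=1
t=27: g(27,-3)=4345965 g(27,-1)=11622015 g(27,1)=15371475 g(27,3)=15163785 g(27,5)=12149865 g(27,7)=8140275 g(27,9)=4606095 g(27,11)=2202525 g(27,13)=885105 g(27,15)=295659 g(27,17)=80703 g(27,19)=17549 g(27,21)=2925 g(27,23)=351 g(27,25)=27 g(27,27)=1
t=28: g(28,-2)=15967980 g(28,0)=26993490 g(28,2)=30535260 g(28,4)=27313650 g(28,6)=20290140 g(28,8)=12746370 g(28,10)=6808620 g(28,12)=3087630 g(28,14)=1180764 g(28,16)=376362 g(28,18)=98252 g(28,20)=20474 g(28,22)=3276 g(28,24)=378 g(28,26)=28 g(28,28)=1
t=29: g(29,-3)=15967980 g(29,-1)=42961470 g(29,1)=57528750 g(29,3)=57848910 g(29,5)=47603790 g(29,7)=33036510 g(29,9)=19554990 g(29,11)=9896250 g(29,13)=4268394 g(29,15)=1557126 g(29,17)=474614 g(29,19)=118726 g(29,21)=23750 g(29,23)=3654 g(29,25)=406 g(29,27)=29 g(29,29)=1
Paths never hitting -4: Σ_s g(29,s) = 290845350
Paths hitting -4: 2^29 - 290845350 = 246025562
P = 246025562/536870912 = 123012781/268435456

Answer: 123012781/268435456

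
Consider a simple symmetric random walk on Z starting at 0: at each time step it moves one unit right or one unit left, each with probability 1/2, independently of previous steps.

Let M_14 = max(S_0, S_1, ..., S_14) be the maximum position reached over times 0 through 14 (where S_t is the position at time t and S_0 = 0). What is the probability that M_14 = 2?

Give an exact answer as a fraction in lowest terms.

Answer: 3003/16384

Derivation:
Let M_14 = max(S_0,...,S_14). Use the reflection principle: for j ≥ 1, #{paths with M_14 ≥ j} = #{S_14 ≥ j} + #{S_14 ≥ j+1}.
By reflection, #{M_14 ≥ 2} = #{S_14 ≥ 2} + #{S_14 ≥ 3} = 6476 + 3473 = 9949.
#{M_14 ≥ 3} = #{S_14 ≥ 3} + #{S_14 ≥ 4} = 3473 + 3473 = 6946.
#{M_14 = 2} = 9949 - 6946 = 3003.
P(M_14 = 2) = 3003/16384 = 3003/16384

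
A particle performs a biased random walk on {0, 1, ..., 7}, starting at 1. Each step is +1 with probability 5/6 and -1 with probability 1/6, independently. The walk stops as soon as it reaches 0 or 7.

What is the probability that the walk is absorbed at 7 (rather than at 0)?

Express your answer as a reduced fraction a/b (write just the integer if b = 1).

Answer: 15625/19531

Derivation:
Biased walk: p = 5/6, q = 1/6, r = q/p = 1/5
Gambler's ruin: P(hit 7 before 0 | start at 1) = (1 - r^a)/(1 - r^N)
r^1 = 1/5; r^7 = 1/78125
P = (1 - 1/5) / (1 - 1/78125) = 4/5 / 78124/78125 = 15625/19531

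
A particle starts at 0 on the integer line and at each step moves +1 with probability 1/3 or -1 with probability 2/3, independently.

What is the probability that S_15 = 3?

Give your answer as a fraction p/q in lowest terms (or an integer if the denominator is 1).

To reach position 3 after 15 steps: need 9 steps of +1 and 6 steps of -1.
Number of such sequences: C(15,9) = 5005
Each has probability (1/3)^9 · (2/3)^6 = 64/14348907
P = 5005 · 64/14348907 = 320320/14348907

Answer: 320320/14348907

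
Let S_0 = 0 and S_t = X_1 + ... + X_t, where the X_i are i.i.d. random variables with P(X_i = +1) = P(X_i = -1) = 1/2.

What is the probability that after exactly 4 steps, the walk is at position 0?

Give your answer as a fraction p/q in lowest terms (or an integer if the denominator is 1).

To reach position 0 after 4 steps: need 2 steps of +1 and 2 of -1.
Favorable paths: C(4,2) = 6
Total paths: 2^4 = 16
P = 6/16 = 3/8

Answer: 3/8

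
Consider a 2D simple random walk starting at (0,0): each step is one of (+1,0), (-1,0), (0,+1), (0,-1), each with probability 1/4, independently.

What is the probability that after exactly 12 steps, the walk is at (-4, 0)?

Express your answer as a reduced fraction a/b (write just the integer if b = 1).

Answer: 245025/16777216

Derivation:
Let h be the number of horizontal steps (so 12-h are vertical). To end at (-4,0) need (h-4)/2 right-steps and ((12-h)+0)/2 up-steps.
Sum over h with 4 ≤ h ≤ 12, h ≡ 0 (mod 2), 12-h ≡ 0 (mod 2):
h=4: C(12,4)·C(4,0)·C(8,4) = 495·1·70 = 34650
h=6: C(12,6)·C(6,1)·C(6,3) = 924·6·20 = 110880
h=8: C(12,8)·C(8,2)·C(4,2) = 495·28·6 = 83160
h=10: C(12,10)·C(10,3)·C(2,1) = 66·120·2 = 15840
h=12: C(12,12)·C(12,4)·C(0,0) = 1·495·1 = 495
Total favorable: 245025
Total paths: 4^12 = 16777216
P = 245025/16777216 = 245025/16777216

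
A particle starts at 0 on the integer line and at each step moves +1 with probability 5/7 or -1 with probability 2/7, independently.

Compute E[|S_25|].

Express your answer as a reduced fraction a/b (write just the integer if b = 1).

Answer: 294411572174146990075/27368747340080916343

Derivation:
S_25 takes values m ≡ 1 (mod 2) with |m| ≤ 25; P(S_25=m) = C(25,(25+m)/2) · (5/7)^((25+m)/2) · (2/7)^((25-m)/2).
Distribution: P(S=-25)=33554432/1341068619663964900807, P(S=-23)=2097152000/1341068619663964900807, P(S=-21)=62914560000/1341068619663964900807, P(S=-19)=1205862400000/1341068619663964900807, P(S=-17)=16580608000000/1341068619663964900807, P(S=-15)=24870912000000/191581231380566414401, P(S=-13)=207257600000000/191581231380566414401, P(S=-11)=9844736000000000/1341068619663964900807, P(S=-9)=55376640000000000/1341068619663964900807, P(S=-7)=261500800000000000/1341068619663964900807, P(S=-5)=1046003200000000000/1341068619663964900807, P(S=-3)=3565920000000000000/1341068619663964900807, P(S=-1)=1485800000000000000/191581231380566414401, P(S=1)=3714500000000000000/191581231380566414401, P(S=3)=55717500000000000000/1341068619663964900807, P(S=5)=102148750000000000000/1341068619663964900807, P(S=7)=159607421875000000000/1341068619663964900807, P(S=9)=211245117187500000000/1341068619663964900807, P(S=11)=234716796875000000000/1341068619663964900807, P(S=13)=30883789062500000000/191581231380566414401, P(S=15)=23162841796875000000/191581231380566414401, P(S=17)=96511840820312500000/1341068619663964900807, P(S=19)=43869018554687500000/1341068619663964900807, P(S=21)=14305114746093750000/1341068619663964900807, P(S=23)=2980232238769531250/1341068619663964900807, P(S=25)=298023223876953125/1341068619663964900807
E[|S_25|] = Σ_m |m|·P(S_25=m) = 294411572174146990075/27368747340080916343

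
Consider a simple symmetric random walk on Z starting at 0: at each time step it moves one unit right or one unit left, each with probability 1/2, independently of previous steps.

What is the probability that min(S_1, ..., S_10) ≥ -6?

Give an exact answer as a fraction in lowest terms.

Answer: 501/512

Derivation:
Let f(t,s) = #length-t paths at position s with S_1..S_t all ≥ -6.
f(t,s) = f(t-1,s-1) + f(t-1,s+1) for s ≥ -6; f(t,s) = 0 for s < -6.
t=0: f(0,0)=1
t=1: f(1,-1)=1 f(1,1)=1
t=2: f(2,-2)=1 f(2,0)=2 f(2,2)=1
t=3: f(3,-3)=1 f(3,-1)=3 f(3,1)=3 f(3,3)=1
t=4: f(4,-4)=1 f(4,-2)=4 f(4,0)=6 f(4,2)=4 f(4,4)=1
t=5: f(5,-5)=1 f(5,-3)=5 f(5,-1)=10 f(5,1)=10 f(5,3)=5 f(5,5)=1
t=6: f(6,-6)=1 f(6,-4)=6 f(6,-2)=15 f(6,0)=20 f(6,2)=15 f(6,4)=6 f(6,6)=1
t=7: f(7,-5)=7 f(7,-3)=21 f(7,-1)=35 f(7,1)=35 f(7,3)=21 f(7,5)=7 f(7,7)=1
t=8: f(8,-6)=7 f(8,-4)=28 f(8,-2)=56 f(8,0)=70 f(8,2)=56 f(8,4)=28 f(8,6)=8 f(8,8)=1
t=9: f(9,-5)=35 f(9,-3)=84 f(9,-1)=126 f(9,1)=126 f(9,3)=84 f(9,5)=36 f(9,7)=9 f(9,9)=1
t=10: f(10,-6)=35 f(10,-4)=119 f(10,-2)=210 f(10,0)=252 f(10,2)=210 f(10,4)=120 f(10,6)=45 f(10,8)=10 f(10,10)=1
Σ_s f(10,s) = 1002
P = 1002/1024 = 501/512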